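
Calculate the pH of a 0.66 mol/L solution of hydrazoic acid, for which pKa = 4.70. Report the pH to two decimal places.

HN3 ⇌ N3- + H+
Ka = 10^(−4.70) = 2.00 × 10^-5
Let x = [H+] at equilibrium. Ka = x²/(0.66 − x).
Since Ka ≪ C₀, x ≈ √(Ka·C₀) = 3.63 × 10^-3 M.
Check: 0.55% ionized — well under 5%, approximation valid.
pH = −log(3.63 × 10^-3) = 2.44

pH = 2.44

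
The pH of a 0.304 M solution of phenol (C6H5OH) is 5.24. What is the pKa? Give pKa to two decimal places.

pKa = 9.96

[H+] = 10^(-5.24) = 5.75 × 10^-6 M
At equilibrium [HA] = 0.304 − 5.75 × 10^-6 = 3.04 × 10^-1 M
Ka = [H+][A-]/[HA] = (5.75 × 10^-6)² / 3.04 × 10^-1 = 1.09 × 10^-10
pKa = -log(1.09 × 10^-10) = 9.96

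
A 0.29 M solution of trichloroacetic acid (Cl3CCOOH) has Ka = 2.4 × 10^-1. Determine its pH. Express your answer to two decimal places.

pH = 0.77

Cl3CCOOH ⇌ Cl3CCOO- + H+
Ka = x²/(0.29 − x) = 2.4 × 10^-1
Here C₀/Ka ≈ 1.21, so the small-x approximation fails. Use the quadratic:
x = [−0.24 + √(0.24² + 0.278)]/2 = 1.70 × 10^-1 M
pH = −log[H+] = −log(1.70 × 10^-1) = 0.77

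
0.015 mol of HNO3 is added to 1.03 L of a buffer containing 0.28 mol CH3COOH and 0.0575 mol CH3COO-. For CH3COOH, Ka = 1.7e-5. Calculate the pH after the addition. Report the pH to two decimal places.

Added H+ converts CH3COO- to CH3COOH: CH3COOH → 0.295 mol, CH3COO- → 0.0425 mol.
pKa = −log(1.7 × 10^-5) = 4.770
pH = pKa + log(n_CH3COO-/n_CH3COOH) = 4.770 + log(0.0425/0.295) = 4.770 + (-0.841)

pH = 3.93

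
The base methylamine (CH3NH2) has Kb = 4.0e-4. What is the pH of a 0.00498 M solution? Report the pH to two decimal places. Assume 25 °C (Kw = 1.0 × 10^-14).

CH3NH2 + H2O ⇌ CH3NH3+ + OH-
Let x = [OH-] at equilibrium. Kb = x²/(0.00498 − x).
x is not negligible relative to C₀; solve x² + 0.0004·x − 1.99e-06 = 0.
x = (−Kb + √(Kb² + 4·Kb·C₀))/2 = 1.23 × 10^-3 M
pOH = −log(1.23 × 10^-3) = 2.91; pH = 14.00 − 2.91 = 11.09

pH = 11.09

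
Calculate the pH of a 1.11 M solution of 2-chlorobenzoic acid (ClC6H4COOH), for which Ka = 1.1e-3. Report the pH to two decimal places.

ClC6H4COOH ⇌ ClC6H4COO- + H+
From the ICE table, Ka = [H+]²/(1.11 − [H+]) = 1.1 × 10^-3.
Assume [H+] ≪ 1.11: [H+] ≈ √(1.1 × 10^-3 × 1.11) = 3.49 × 10^-2 M
Check: 3.1% ionized — well under 5%, approximation valid.
pH = −log[H+] = −log(3.49 × 10^-2) = 1.46

pH = 1.46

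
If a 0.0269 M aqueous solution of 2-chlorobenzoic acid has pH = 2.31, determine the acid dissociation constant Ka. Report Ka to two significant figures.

[H+] = 10^(-2.31) = 4.90 × 10^-3 M
At equilibrium [HA] = 0.0269 − 4.90 × 10^-3 = 2.20 × 10^-2 M
Ka = [H+][A-]/[HA] = (4.90 × 10^-3)² / 2.20 × 10^-2 = 1.1 × 10^-3

Ka = 1.1 × 10^-3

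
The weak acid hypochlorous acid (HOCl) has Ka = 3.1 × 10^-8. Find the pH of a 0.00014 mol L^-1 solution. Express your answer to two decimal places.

HOCl ⇌ OCl- + H+
From the ICE table, Ka = [H+]²/(0.00014 − [H+]) = 3.1 × 10^-8.
Assume [H+] ≪ 0.00014: [H+] ≈ √(3.1 × 10^-8 × 0.00014) = 2.08 × 10^-6 M
pH = −log(2.08 × 10^-6) = 5.68

pH = 5.68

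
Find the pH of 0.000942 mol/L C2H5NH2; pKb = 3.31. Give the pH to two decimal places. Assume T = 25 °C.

pH = 10.68

C2H5NH2 + H2O ⇌ C2H5NH3+ + OH-
Kb = 10^(−3.31) = 4.90 × 10^-4
From the ICE table, Kb = x²/(0.000942 − x) = 4.90 × 10^-4.
The 5% rule fails; solving x² + Kb·x − Kb·C₀ = 0 exactly:
x = (−Kb + √(Kb² + 4·Kb·C₀))/2 = 4.77 × 10^-4 M
pOH = −log(4.77 × 10^-4) = 3.32; pH = 14.00 − 3.32 = 10.68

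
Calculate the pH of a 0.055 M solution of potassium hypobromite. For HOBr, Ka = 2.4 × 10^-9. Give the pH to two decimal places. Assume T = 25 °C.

OBr- is the conjugate base of the weak acid HOBr.
Kb = Kw/Ka = 1.0×10^-14 / 2.4 × 10^-9 = 4.17 × 10^-6
From the ICE table, Kb = x²/(0.055 − x) = 4.17 × 10^-6.
Assume x ≪ 0.055: x ≈ √(4.17 × 10^-6 × 0.055) = 4.79 × 10^-4 M
Check: 0.87% ionized — well under 5%, approximation valid.
pOH = 3.32, so pH = 14.00 − pOH = 10.68

pH = 10.68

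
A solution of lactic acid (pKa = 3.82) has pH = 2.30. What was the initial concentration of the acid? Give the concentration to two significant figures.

[H+] = 10^(-2.30) = 5.01 × 10^-3 M = x
Ka = 10^(−3.82) = 1.51 × 10^-4
Ka = x²/(C₀ − x) ⇒ C₀ = x + x²/Ka
C₀ = 5.01 × 10^-3 + (5.01 × 10^-3)²/(1.51 × 10^-4) = 1.71 × 10^-1 M

C₀ = 1.7 × 10^-1 M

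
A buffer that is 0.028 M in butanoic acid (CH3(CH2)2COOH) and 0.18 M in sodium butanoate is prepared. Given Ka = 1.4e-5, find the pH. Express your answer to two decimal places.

pH = 5.66

pKa = −log(1.4 × 10^-5) = 4.854
pH = pKa + log([A⁻]/[HA]) = 4.854 + log(0.18/0.028)
pH = 4.854 + (+0.808) = 5.66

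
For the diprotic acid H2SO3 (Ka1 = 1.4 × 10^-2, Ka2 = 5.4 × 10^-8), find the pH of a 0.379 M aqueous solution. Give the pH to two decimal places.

Since Ka1 ≫ Ka2, the first ionization dominates [H+].
Ka1 = x²/(0.379 − x) = 1.4 × 10^-2
Solving the quadratic: x = (−Ka1 + √(Ka1² + 4·Ka1·C₀))/2 = 6.62 × 10^-2 M
pH = −log(6.62 × 10^-2) = 1.18

pH = 1.18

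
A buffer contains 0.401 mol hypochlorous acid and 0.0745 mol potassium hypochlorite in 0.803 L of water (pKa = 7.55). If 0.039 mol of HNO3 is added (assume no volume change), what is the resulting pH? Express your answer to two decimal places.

pH = 6.46

After neutralization: n(HOCl) = 0.44 mol, n(OCl-) = 0.0355 mol.
pH = pKa + log([A⁻]/[HA]) = 7.55 + log(0.0355/0.44) = 7.55 -1.093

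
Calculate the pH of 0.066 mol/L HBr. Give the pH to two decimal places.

HBr is a strong acid and dissociates completely, so [H+] = 0.066 M.
pH = -log(0.066) = 1.18

pH = 1.18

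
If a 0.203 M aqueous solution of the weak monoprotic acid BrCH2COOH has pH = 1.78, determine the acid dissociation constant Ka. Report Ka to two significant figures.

Ka = 1.5 × 10^-3

[H+] = 10^(-1.78) = 1.66 × 10^-2 M
At equilibrium [HA] = 0.203 − 1.66 × 10^-2 = 1.86 × 10^-1 M
Ka = [H+][A-]/[HA] = (1.66 × 10^-2)² / 1.86 × 10^-1 = 1.5 × 10^-3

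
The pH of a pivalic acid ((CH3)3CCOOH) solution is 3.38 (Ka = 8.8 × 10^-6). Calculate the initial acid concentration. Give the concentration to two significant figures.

C₀ = 2.0 × 10^-2 M

[H+] = 10^(-3.38) = 4.17 × 10^-4 M = x
Ka = x²/(C₀ − x) ⇒ C₀ = x + x²/Ka
C₀ = 4.17 × 10^-4 + (4.17 × 10^-4)²/(8.8 × 10^-6) = 2.02 × 10^-2 M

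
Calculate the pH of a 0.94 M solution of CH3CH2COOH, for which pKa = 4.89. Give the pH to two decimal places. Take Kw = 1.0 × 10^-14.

CH3CH2COOH ⇌ CH3CH2COO- + H+
Ka = 10^(−4.89) = 1.29 × 10^-5
Ka = [H+]²/(0.94 − [H+]) = 1.29 × 10^-5
Since Ka ≪ C₀, [H+] ≈ √(Ka·C₀) = 3.48 × 10^-3 M.
pH = −log[H+] = −log(3.48 × 10^-3) = 2.46

pH = 2.46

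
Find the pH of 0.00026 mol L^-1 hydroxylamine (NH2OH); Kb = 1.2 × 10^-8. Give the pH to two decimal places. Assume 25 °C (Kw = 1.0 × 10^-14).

NH2OH + H2O ⇌ NH3OH+ + OH-
From the ICE table, Kb = [OH-]²/(0.00026 − [OH-]) = 1.2 × 10^-8.
Assume [OH-] ≪ 0.00026: [OH-] ≈ √(1.2 × 10^-8 × 0.00026) = 1.77 × 10^-6 M
pOH = 5.75, so pH = 14.00 − pOH = 8.25

pH = 8.25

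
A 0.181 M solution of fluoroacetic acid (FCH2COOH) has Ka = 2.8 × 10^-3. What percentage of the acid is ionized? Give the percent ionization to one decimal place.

11.7%

FCH2COOH ⇌ FCH2COO- + H+; let x = [H+] at equilibrium.
Solve x² + 0.0028x − 0.000507 = 0 → x = 2.12 × 10^-2 M
% ionization = x/C₀ × 100% = 2.12 × 10^-2/0.181 × 100% = 11.7%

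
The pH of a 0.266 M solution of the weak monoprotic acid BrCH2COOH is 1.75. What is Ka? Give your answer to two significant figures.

Ka = 1.3 × 10^-3

[H+] = 10^(-1.75) = 1.78 × 10^-2 M
At equilibrium [HA] = 0.266 − 1.78 × 10^-2 = 2.48 × 10^-1 M
Ka = [H+][A-]/[HA] = (1.78 × 10^-2)² / 2.48 × 10^-1 = 1.3 × 10^-3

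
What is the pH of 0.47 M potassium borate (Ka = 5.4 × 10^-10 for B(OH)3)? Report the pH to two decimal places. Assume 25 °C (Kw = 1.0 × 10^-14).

B(OH)4- is the conjugate base of the weak acid B(OH)3.
Kb = Kw/Ka = 1.0×10^-14 / 5.4 × 10^-10 = 1.85 × 10^-5
From the ICE table, Kb = [OH-]²/(0.47 − [OH-]) = 1.85 × 10^-5.
Since Kb ≪ C₀, [OH-] ≈ √(Kb·C₀) = 2.95 × 10^-3 M.
pOH = 2.53, so pH = 14.00 − pOH = 11.47

pH = 11.47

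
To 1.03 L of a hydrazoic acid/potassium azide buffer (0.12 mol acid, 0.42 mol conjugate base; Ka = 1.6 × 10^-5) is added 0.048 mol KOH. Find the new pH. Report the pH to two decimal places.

pH = 5.61

OH- converts HN3 to N3-: HN3 → 0.072 mol, N3- → 0.468 mol.
pKa = −log(1.6 × 10^-5) = 4.796
pH = pKa + log([A⁻]/[HA]) = 4.796 + log(0.468/0.072) = 4.796 +0.813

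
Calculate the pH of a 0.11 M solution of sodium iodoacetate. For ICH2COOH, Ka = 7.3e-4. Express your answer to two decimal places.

pH = 8.09

ICH2COO- is the conjugate base of the weak acid ICH2COOH.
Kb = Kw/Ka = 1.0×10^-14 / 7.3 × 10^-4 = 1.37 × 10^-11
From the ICE table, Kb = [OH-]²/(0.11 − [OH-]) = 1.37 × 10^-11.
Neglecting [OH-] in the denominator: [OH-] = √(1.37 × 10^-11 × 0.11) = 1.23 × 10^-6 M
pOH = −log(1.23 × 10^-6) = 5.91; pH = 14.00 − 5.91 = 8.09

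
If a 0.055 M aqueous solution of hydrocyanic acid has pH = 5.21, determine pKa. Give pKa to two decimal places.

pKa = 9.16

[H+] = 10^(-5.21) = 6.17 × 10^-6 M
At equilibrium [HA] = 0.055 − 6.17 × 10^-6 = 5.50 × 10^-2 M
Ka = [H+][A-]/[HA] = (6.17 × 10^-6)² / 5.50 × 10^-2 = 6.92 × 10^-10
pKa = -log(6.92 × 10^-10) = 9.16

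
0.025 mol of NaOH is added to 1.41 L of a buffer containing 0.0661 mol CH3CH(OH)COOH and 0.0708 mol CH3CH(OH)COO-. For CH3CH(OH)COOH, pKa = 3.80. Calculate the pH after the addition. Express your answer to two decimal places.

After neutralization: n(CH3CH(OH)COOH) = 0.0411 mol, n(CH3CH(OH)COO-) = 0.0958 mol.
Henderson–Hasselbalch with mole ratio 0.0958/0.0411: pH = 3.80 + (+0.368)

pH = 4.17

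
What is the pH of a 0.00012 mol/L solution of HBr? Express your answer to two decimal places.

HBr is a strong acid and dissociates completely, so [H+] = 0.00012 M.
pH = -log(0.00012) = 3.92

pH = 3.92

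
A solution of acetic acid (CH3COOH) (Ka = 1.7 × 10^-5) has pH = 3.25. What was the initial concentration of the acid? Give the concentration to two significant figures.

C₀ = 1.9 × 10^-2 M

[H+] = 10^(-3.25) = 5.62 × 10^-4 M = x
Ka = x²/(C₀ − x) ⇒ C₀ = x + x²/Ka
C₀ = 5.62 × 10^-4 + (5.62 × 10^-4)²/(1.7 × 10^-5) = 1.91 × 10^-2 M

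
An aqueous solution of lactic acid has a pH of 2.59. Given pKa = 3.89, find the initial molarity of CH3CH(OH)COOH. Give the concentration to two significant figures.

[H+] = 10^(-2.59) = 2.57 × 10^-3 M = x
Ka = 10^(−3.89) = 1.29 × 10^-4
Ka = x²/(C₀ − x) ⇒ C₀ = x + x²/Ka
C₀ = 2.57 × 10^-3 + (2.57 × 10^-3)²/(1.29 × 10^-4) = 5.38 × 10^-2 M

C₀ = 5.4 × 10^-2 M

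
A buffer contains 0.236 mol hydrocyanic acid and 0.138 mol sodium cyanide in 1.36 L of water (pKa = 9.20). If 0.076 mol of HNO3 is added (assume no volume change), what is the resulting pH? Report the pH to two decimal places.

pH = 8.50

Added H+ converts CN- to HCN: HCN → 0.312 mol, CN- → 0.062 mol.
pH = pKa + log([A⁻]/[HA]) = 9.20 + log(0.062/0.312) = 9.20 -0.702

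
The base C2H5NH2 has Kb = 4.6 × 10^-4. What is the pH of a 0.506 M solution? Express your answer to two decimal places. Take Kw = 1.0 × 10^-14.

C2H5NH2 + H2O ⇌ C2H5NH3+ + OH-
Kb = [OH-]²/(0.506 − [OH-]) = 4.6 × 10^-4
Neglecting [OH-] in the denominator: [OH-] = √(4.6 × 10^-4 × 0.506) = 1.53 × 10^-2 M
Check: 3% ionized — well under 5%, approximation valid.
pOH = 1.82, so pH = 14.00 − pOH = 12.18

pH = 12.18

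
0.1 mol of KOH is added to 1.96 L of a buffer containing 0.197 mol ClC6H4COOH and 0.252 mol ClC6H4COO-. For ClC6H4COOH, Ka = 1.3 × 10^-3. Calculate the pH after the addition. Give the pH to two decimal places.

OH- converts ClC6H4COOH to ClC6H4COO-: ClC6H4COOH → 0.097 mol, ClC6H4COO- → 0.352 mol.
pKa = −log(1.3 × 10^-3) = 2.886
pH = pKa + log(n_ClC6H4COO-/n_ClC6H4COOH) = 2.886 + log(0.352/0.097) = 2.886 + (+0.560)

pH = 3.45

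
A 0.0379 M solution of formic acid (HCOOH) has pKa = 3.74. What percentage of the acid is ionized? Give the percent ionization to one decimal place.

HCOOH ⇌ HCOO- + H+; let x = [H+] at equilibrium.
Ka = 10^(−3.74) = 1.82 × 10^-4
Ka = x²/(C₀ − x); solving the quadratic gives x = 2.54 × 10^-3 M.
Fraction ionized = 2.54 × 10^-3 / 0.0379 = 0.0670 → 6.7%

6.7%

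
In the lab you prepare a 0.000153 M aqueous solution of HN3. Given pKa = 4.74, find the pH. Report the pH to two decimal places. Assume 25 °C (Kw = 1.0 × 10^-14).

HN3 ⇌ N3- + H+
Ka = 10^(−4.74) = 1.82 × 10^-5
From the ICE table, Ka = [H+]²/(0.000153 − [H+]) = 1.82 × 10^-5.
The 5% rule fails; solving [H+]² + Ka·[H+] − Ka·C₀ = 0 exactly:
[H+] = (−Ka + √(Ka² + 4·Ka·C₀))/2 = 4.44 × 10^-5 M
pH = −log(4.44 × 10^-5) = 4.35

pH = 4.35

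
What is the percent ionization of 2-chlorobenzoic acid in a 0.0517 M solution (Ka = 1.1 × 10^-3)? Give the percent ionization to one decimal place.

13.6%

ClC6H4COOH ⇌ ClC6H4COO- + H+; let x = [H+] at equilibrium.
Ka = x²/(C₀ − x); solving the quadratic gives x = 7.01 × 10^-3 M.
% ionization = x/C₀ × 100% = 7.01 × 10^-3/0.0517 × 100% = 13.6%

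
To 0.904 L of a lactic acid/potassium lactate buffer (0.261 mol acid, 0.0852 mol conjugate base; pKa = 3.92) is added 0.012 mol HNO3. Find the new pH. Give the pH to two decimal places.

Added H+ converts CH3CH(OH)COO- to CH3CH(OH)COOH: CH3CH(OH)COOH → 0.273 mol, CH3CH(OH)COO- → 0.0732 mol.
pH = pKa + log(n_CH3CH(OH)COO-/n_CH3CH(OH)COOH) = 3.92 + log(0.0732/0.273) = 3.92 + (-0.572)

pH = 3.35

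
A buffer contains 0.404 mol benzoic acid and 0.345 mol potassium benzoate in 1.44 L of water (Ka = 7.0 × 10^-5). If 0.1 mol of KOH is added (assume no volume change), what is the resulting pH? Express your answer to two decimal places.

After neutralization: n(C6H5COOH) = 0.304 mol, n(C6H5COO-) = 0.445 mol.
pKa = −log(7.0 × 10^-5) = 4.155
pH = pKa + log(n_C6H5COO-/n_C6H5COOH) = 4.155 + log(0.445/0.304) = 4.155 + (+0.165)

pH = 4.32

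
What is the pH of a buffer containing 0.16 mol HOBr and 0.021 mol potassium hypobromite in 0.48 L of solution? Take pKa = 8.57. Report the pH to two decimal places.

pH = 7.69

Using pH = pKa + log([base]/[acid]) with [base]/[acid] = 0.021/0.16:
pH = 8.57 + (-0.882) = 7.69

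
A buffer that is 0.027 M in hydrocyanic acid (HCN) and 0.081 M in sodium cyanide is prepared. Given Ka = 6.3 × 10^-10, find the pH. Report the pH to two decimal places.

pKa = −log(6.3 × 10^-10) = 9.201
pH = pKa + log([A⁻]/[HA]) = 9.201 + log(0.081/0.027)
pH = 9.201 + (+0.477) = 9.68

pH = 9.68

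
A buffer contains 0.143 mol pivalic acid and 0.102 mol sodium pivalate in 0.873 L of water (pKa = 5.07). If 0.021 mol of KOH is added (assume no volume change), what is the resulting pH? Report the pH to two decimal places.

OH- converts (CH3)3CCOOH to (CH3)3CCOO-: (CH3)3CCOOH → 0.122 mol, (CH3)3CCOO- → 0.123 mol.
Henderson–Hasselbalch with mole ratio 0.123/0.122: pH = 5.07 + (+0.004)

pH = 5.07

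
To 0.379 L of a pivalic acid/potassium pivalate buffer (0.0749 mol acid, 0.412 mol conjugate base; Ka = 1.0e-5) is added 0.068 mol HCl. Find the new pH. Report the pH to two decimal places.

pH = 5.38

After neutralization: n((CH3)3CCOOH) = 0.143 mol, n((CH3)3CCOO-) = 0.344 mol.
pKa = −log(1.0 × 10^-5) = 5.000
pH = pKa + log([A⁻]/[HA]) = 5.000 + log(0.344/0.143) = 5.000 +0.381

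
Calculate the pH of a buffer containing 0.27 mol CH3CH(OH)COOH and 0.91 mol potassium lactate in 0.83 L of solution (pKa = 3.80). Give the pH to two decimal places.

pH = 4.33

Henderson–Hasselbalch: pH = pKa + log([CH3CH(OH)COO-]/[CH3CH(OH)COOH]) = 3.80 + log(0.91/0.27)
pH = 3.80 + (+0.528) = 4.33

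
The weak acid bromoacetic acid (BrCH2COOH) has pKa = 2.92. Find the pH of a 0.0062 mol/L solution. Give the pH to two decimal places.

BrCH2COOH ⇌ BrCH2COO- + H+
Ka = 10^(−2.92) = 1.20 × 10^-3
Ka = [H+]²/(0.0062 − [H+]) = 1.20 × 10^-3
[H+] is not negligible relative to C₀; solve [H+]² + 0.0012·[H+] − 7.44e-06 = 0.
[H+] = [−0.0012 + √(0.0012² + 2.98e-05)]/2 = 2.19 × 10^-3 M
pH = −log[H+] = −log(2.19 × 10^-3) = 2.66

pH = 2.66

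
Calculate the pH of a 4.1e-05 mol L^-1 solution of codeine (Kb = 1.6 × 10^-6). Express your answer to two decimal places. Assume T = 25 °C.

C18H21NO3 + H2O ⇌ C18H22NO3+ + OH-
Kb = [OH-]²/(4.1e-05 − [OH-]) = 1.6 × 10^-6
The 5% rule fails; solving [OH-]² + Kb·[OH-] − Kb·C₀ = 0 exactly:
[OH-] = [−1.6e-06 + √(1.6e-06² + 2.62e-10)]/2 = 7.34 × 10^-6 M
pOH = −log(7.34 × 10^-6) = 5.13; pH = 14.00 − 5.13 = 8.87

pH = 8.87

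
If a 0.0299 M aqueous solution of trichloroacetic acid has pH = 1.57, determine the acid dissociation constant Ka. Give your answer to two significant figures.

[H+] = 10^(-1.57) = 2.69 × 10^-2 M
At equilibrium [HA] = 0.0299 − 2.69 × 10^-2 = 3.00 × 10^-3 M
Ka = [H+][A-]/[HA] = (2.69 × 10^-2)² / 3.00 × 10^-3 = 2.4 × 10^-1

Ka = 2.4 × 10^-1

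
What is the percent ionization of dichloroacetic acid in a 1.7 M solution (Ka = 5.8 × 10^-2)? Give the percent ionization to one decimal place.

16.8%

Cl2CHCOOH ⇌ Cl2CHCOO- + H+; let x = [H+] at equilibrium.
Ka = x²/(C₀ − x); solving the quadratic gives x = 2.86 × 10^-1 M.
Fraction ionized = 2.86 × 10^-1 / 1.7 = 0.1682 → 16.8%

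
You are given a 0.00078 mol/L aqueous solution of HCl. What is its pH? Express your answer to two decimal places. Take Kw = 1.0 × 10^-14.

HCl is a strong acid and dissociates completely, so [H+] = 0.00078 M.
pH = -log(0.00078) = 3.11

pH = 3.11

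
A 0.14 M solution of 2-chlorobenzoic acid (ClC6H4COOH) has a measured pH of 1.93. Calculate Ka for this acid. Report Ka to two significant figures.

Ka = 1.1 × 10^-3

[H+] = 10^(-1.93) = 1.17 × 10^-2 M
At equilibrium [HA] = 0.14 − 1.17 × 10^-2 = 1.28 × 10^-1 M
Ka = [H+][A-]/[HA] = (1.17 × 10^-2)² / 1.28 × 10^-1 = 1.1 × 10^-3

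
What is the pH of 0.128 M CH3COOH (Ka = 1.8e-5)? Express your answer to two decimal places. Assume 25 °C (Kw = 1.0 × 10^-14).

CH3COOH ⇌ CH3COO- + H+
Let x = [H+] at equilibrium. Ka = x²/(0.128 − x).
Assume x ≪ 0.128: x ≈ √(1.8 × 10^-5 × 0.128) = 1.52 × 10^-3 M
(x/C₀ = 1.2% < 5%, so the approximation holds.)
pH = −log(1.52 × 10^-3) = 2.82

pH = 2.82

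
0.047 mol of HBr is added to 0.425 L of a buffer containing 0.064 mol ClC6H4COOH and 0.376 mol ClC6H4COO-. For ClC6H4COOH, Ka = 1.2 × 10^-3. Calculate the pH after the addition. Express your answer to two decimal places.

pH = 3.39

Added H+ converts ClC6H4COO- to ClC6H4COOH: ClC6H4COOH → 0.111 mol, ClC6H4COO- → 0.329 mol.
pKa = −log(1.2 × 10^-3) = 2.921
pH = pKa + log([A⁻]/[HA]) = 2.921 + log(0.329/0.111) = 2.921 +0.472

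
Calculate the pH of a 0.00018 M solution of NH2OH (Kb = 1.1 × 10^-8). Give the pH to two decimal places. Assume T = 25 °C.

pH = 8.15

NH2OH + H2O ⇌ NH3OH+ + OH-
Kb = [OH-]²/(0.00018 − [OH-]) = 1.1 × 10^-8
Neglecting [OH-] in the denominator: [OH-] = √(1.1 × 10^-8 × 0.00018) = 1.41 × 10^-6 M
Check: 0.78% ionized — well under 5%, approximation valid.
pOH = −log(1.41 × 10^-6) = 5.85; pH = 14.00 − 5.85 = 8.15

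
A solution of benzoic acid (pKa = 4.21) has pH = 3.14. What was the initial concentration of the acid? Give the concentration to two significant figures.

[H+] = 10^(-3.14) = 7.24 × 10^-4 M = x
Ka = 10^(−4.21) = 6.17 × 10^-5
Ka = x²/(C₀ − x) ⇒ C₀ = x + x²/Ka
C₀ = 7.24 × 10^-4 + (7.24 × 10^-4)²/(6.17 × 10^-5) = 9.22 × 10^-3 M

C₀ = 9.2 × 10^-3 M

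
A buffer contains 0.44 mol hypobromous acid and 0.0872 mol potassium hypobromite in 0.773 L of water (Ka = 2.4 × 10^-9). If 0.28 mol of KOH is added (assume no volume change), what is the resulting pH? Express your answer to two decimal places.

OH- converts HOBr to OBr-: HOBr → 0.16 mol, OBr- → 0.367 mol.
pKa = −log(2.4 × 10^-9) = 8.620
Henderson–Hasselbalch with mole ratio 0.367/0.16: pH = 8.620 + (+0.361)

pH = 8.98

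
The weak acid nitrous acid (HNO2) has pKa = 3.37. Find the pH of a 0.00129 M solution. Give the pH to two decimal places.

HNO2 ⇌ NO2- + H+
Ka = 10^(−3.37) = 4.27 × 10^-4
From the ICE table, Ka = x²/(0.00129 − x) = 4.27 × 10^-4.
The 5% rule fails; solving x² + Ka·x − Ka·C₀ = 0 exactly:
x = (−Ka + √(Ka² + 4·Ka·C₀))/2 = 5.59 × 10^-4 M
pH = −log(5.59 × 10^-4) = 3.25

pH = 3.25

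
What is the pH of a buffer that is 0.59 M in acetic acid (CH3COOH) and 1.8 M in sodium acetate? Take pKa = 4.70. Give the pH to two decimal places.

Using pH = pKa + log([base]/[acid]) with [base]/[acid] = 1.8/0.59:
pH = 4.70 + (+0.484) = 5.18

pH = 5.18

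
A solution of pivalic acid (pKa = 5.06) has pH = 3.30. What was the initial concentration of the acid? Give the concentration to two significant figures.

C₀ = 2.9 × 10^-2 M

[H+] = 10^(-3.30) = 5.01 × 10^-4 M = x
Ka = 10^(−5.06) = 8.71 × 10^-6
Ka = x²/(C₀ − x) ⇒ C₀ = x + x²/Ka
C₀ = 5.01 × 10^-4 + (5.01 × 10^-4)²/(8.71 × 10^-6) = 2.93 × 10^-2 M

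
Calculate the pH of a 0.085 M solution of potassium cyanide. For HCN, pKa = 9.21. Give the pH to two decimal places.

CN- is the conjugate base of the weak acid HCN.
Ka = 10^(−9.21) = 6.17 × 10^-10
Kb = Kw/Ka = 1.0×10^-14 / 6.17 × 10^-10 = 1.62 × 10^-5
Kb = [OH-]²/(0.085 − [OH-]) = 1.62 × 10^-5
Neglecting [OH-] in the denominator: [OH-] = √(1.62 × 10^-5 × 0.085) = 1.17 × 10^-3 M
([OH-]/C₀ = 1.4% < 5%, so the approximation holds.)
pOH = 2.93, so pH = 14.00 − pOH = 11.07

pH = 11.07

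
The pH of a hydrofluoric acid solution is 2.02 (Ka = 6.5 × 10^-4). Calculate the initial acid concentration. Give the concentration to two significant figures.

[H+] = 10^(-2.02) = 9.55 × 10^-3 M = x
Ka = x²/(C₀ − x) ⇒ C₀ = x + x²/Ka
C₀ = 9.55 × 10^-3 + (9.55 × 10^-3)²/(6.5 × 10^-4) = 1.50 × 10^-1 M

C₀ = 1.5 × 10^-1 M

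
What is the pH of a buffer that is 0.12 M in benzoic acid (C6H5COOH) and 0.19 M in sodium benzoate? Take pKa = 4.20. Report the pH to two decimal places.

Henderson–Hasselbalch: pH = pKa + log([C6H5COO-]/[C6H5COOH]) = 4.20 + log(0.19/0.12)
pH = 4.20 + (+0.200) = 4.40

pH = 4.40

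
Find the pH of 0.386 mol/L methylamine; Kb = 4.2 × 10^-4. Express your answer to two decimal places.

pH = 12.10

CH3NH2 + H2O ⇌ CH3NH3+ + OH-
Kb = [OH-]²/(0.386 − [OH-]) = 4.2 × 10^-4
Neglecting [OH-] in the denominator: [OH-] = √(4.2 × 10^-4 × 0.386) = 1.27 × 10^-2 M
Check: 3.3% ionized — well under 5%, approximation valid.
pOH = 1.90, so pH = 14.00 − pOH = 12.10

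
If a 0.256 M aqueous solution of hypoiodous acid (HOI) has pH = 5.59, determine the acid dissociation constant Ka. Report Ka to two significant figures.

Ka = 2.6 × 10^-11

[H+] = 10^(-5.59) = 2.57 × 10^-6 M
At equilibrium [HA] = 0.256 − 2.57 × 10^-6 = 2.56 × 10^-1 M
Ka = [H+][A-]/[HA] = (2.57 × 10^-6)² / 2.56 × 10^-1 = 2.6 × 10^-11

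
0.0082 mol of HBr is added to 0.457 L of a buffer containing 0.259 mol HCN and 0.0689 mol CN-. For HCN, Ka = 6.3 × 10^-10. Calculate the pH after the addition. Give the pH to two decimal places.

Added H+ converts CN- to HCN: HCN → 0.267 mol, CN- → 0.0607 mol.
pKa = −log(6.3 × 10^-10) = 9.201
pH = pKa + log(n_CN-/n_HCN) = 9.201 + log(0.0607/0.267) = 9.201 + (-0.643)

pH = 8.56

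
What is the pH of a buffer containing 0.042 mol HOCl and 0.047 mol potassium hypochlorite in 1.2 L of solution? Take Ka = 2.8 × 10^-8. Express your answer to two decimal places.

pH = 7.60

pKa = −log(2.8 × 10^-8) = 7.553
Using pH = pKa + log([base]/[acid]) with [base]/[acid] = 0.047/0.042:
pH = 7.553 + (+0.049) = 7.60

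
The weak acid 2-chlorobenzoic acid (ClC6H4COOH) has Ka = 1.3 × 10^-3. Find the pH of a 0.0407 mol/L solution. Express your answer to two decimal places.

ClC6H4COOH ⇌ ClC6H4COO- + H+
From the ICE table, Ka = [H+]²/(0.0407 − [H+]) = 1.3 × 10^-3.
The 5% rule fails; solving [H+]² + Ka·[H+] − Ka·C₀ = 0 exactly:
[H+] = (−Ka + √(Ka² + 4·Ka·C₀))/2 = 6.65 × 10^-3 M
pH = −log(6.65 × 10^-3) = 2.18

pH = 2.18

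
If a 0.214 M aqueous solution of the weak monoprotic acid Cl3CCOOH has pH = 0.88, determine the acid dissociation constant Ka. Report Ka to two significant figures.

Ka = 2.1 × 10^-1

[H+] = 10^(-0.88) = 1.32 × 10^-1 M
At equilibrium [HA] = 0.214 − 1.32 × 10^-1 = 8.20 × 10^-2 M
Ka = [H+][A-]/[HA] = (1.32 × 10^-1)² / 8.20 × 10^-2 = 2.1 × 10^-1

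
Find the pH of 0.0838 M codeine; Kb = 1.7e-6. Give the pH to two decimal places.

C18H21NO3 + H2O ⇌ C18H22NO3+ + OH-
Let x = [OH-] at equilibrium. Kb = x²/(0.0838 − x).
Assume x ≪ 0.0838: x ≈ √(1.7 × 10^-6 × 0.0838) = 3.77 × 10^-4 M
Check: 0.45% ionized — well under 5%, approximation valid.
pOH = 3.42, so pH = 14.00 − pOH = 10.58

pH = 10.58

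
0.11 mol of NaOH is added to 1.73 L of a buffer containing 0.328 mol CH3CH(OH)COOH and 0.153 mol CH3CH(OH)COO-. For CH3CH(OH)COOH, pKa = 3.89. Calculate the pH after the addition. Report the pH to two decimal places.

OH- converts CH3CH(OH)COOH to CH3CH(OH)COO-: CH3CH(OH)COOH → 0.218 mol, CH3CH(OH)COO- → 0.263 mol.
pH = pKa + log([A⁻]/[HA]) = 3.89 + log(0.263/0.218) = 3.89 +0.081

pH = 3.97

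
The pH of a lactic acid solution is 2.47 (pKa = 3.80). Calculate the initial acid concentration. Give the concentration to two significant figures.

[H+] = 10^(-2.47) = 3.39 × 10^-3 M = x
Ka = 10^(−3.80) = 1.58 × 10^-4
Ka = x²/(C₀ − x) ⇒ C₀ = x + x²/Ka
C₀ = 3.39 × 10^-3 + (3.39 × 10^-3)²/(1.58 × 10^-4) = 7.61 × 10^-2 M

C₀ = 7.6 × 10^-2 M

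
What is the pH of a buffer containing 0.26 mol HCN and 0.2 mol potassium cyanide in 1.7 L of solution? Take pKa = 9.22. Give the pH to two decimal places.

Using pH = pKa + log([base]/[acid]) with [base]/[acid] = 0.2/0.26:
pH = 9.22 + (-0.114) = 9.11

pH = 9.11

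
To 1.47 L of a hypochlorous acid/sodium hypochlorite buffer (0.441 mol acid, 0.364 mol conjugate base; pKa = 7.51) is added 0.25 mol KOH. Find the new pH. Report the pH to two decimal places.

OH- converts HOCl to OCl-: HOCl → 0.191 mol, OCl- → 0.614 mol.
pH = pKa + log([A⁻]/[HA]) = 7.51 + log(0.614/0.191) = 7.51 +0.507

pH = 8.02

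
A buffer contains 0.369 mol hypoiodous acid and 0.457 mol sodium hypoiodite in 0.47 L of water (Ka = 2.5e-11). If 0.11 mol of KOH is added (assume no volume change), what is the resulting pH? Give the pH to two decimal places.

pH = 10.94

OH- converts HOI to OI-: HOI → 0.259 mol, OI- → 0.567 mol.
pKa = −log(2.5 × 10^-11) = 10.602
pH = pKa + log([A⁻]/[HA]) = 10.602 + log(0.567/0.259) = 10.602 +0.340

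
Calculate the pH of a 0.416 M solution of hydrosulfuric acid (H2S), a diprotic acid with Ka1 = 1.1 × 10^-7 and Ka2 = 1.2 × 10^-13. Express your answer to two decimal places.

Ka1 ≫ Ka2, so treat the first dissociation as the only significant source of H+.
Ka1 = x²/(0.416 − x) = 1.1 × 10^-7
x ≈ √(1.1 × 10^-7 × 0.416) = 2.14 × 10^-4 M
pH = −log(2.14 × 10^-4) = 3.67

pH = 3.67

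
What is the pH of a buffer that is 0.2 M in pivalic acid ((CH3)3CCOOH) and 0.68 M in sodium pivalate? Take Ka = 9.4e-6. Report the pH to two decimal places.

pH = 5.56

pKa = −log(9.4 × 10^-6) = 5.027
pH = pKa + log([A⁻]/[HA]) = 5.027 + log(0.68/0.2)
pH = 5.027 + (+0.531) = 5.56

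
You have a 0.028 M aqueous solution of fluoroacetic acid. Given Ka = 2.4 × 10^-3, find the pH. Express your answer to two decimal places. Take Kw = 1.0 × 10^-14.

pH = 2.15

FCH2COOH ⇌ FCH2COO- + H+
Ka = [H+]²/(0.028 − [H+]) = 2.4 × 10^-3
Here C₀/Ka ≈ 11.7, so the small-[H+] approximation fails. Use the quadratic:
[H+] = (−Ka + √(Ka² + 4·Ka·C₀))/2 = 7.08 × 10^-3 M
pH = −log[H+] = −log(7.08 × 10^-3) = 2.15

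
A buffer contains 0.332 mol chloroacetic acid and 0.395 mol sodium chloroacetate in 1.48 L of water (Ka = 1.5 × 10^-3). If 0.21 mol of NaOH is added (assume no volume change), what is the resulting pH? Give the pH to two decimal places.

OH- converts ClCH2COOH to ClCH2COO-: ClCH2COOH → 0.122 mol, ClCH2COO- → 0.605 mol.
pKa = −log(1.5 × 10^-3) = 2.824
pH = pKa + log(n_ClCH2COO-/n_ClCH2COOH) = 2.824 + log(0.605/0.122) = 2.824 + (+0.695)

pH = 3.52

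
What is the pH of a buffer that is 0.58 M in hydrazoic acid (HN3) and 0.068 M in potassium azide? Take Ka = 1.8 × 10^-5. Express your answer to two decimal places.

pKa = −log(1.8 × 10^-5) = 4.745
Using pH = pKa + log([base]/[acid]) with [base]/[acid] = 0.068/0.58:
pH = 4.745 + (-0.931) = 3.81

pH = 3.81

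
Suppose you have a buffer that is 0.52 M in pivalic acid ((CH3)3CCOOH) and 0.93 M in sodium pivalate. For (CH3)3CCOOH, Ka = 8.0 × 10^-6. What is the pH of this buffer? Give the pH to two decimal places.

pH = 5.35

pKa = −log(8.0 × 10^-6) = 5.097
Using pH = pKa + log([base]/[acid]) with [base]/[acid] = 0.93/0.52:
pH = 5.097 + (+0.252) = 5.35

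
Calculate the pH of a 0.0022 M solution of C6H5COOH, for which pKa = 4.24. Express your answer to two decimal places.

pH = 3.48

C6H5COOH ⇌ C6H5COO- + H+
Ka = 10^(−4.24) = 5.75 × 10^-5
From the ICE table, Ka = x²/(0.0022 − x) = 5.75 × 10^-5.
Here C₀/Ka ≈ 38.3, so the small-x approximation fails. Use the quadratic:
x = (−Ka + √(Ka² + 4·Ka·C₀))/2 = 3.28 × 10^-4 M
pH = −log(3.28 × 10^-4) = 3.48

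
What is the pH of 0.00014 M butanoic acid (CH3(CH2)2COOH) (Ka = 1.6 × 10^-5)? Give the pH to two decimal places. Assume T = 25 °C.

pH = 4.40

CH3(CH2)2COOH ⇌ CH3(CH2)2COO- + H+
Ka = x²/(0.00014 − x) = 1.6 × 10^-5
The 5% rule fails; solving x² + Ka·x − Ka·C₀ = 0 exactly:
x = (−Ka + √(Ka² + 4·Ka·C₀))/2 = 4.00 × 10^-5 M
pH = −log[H+] = −log(4.00 × 10^-5) = 4.40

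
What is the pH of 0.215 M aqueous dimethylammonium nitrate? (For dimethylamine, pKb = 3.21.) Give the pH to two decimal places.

pH = 5.73

(CH3)2NH2+ is the conjugate acid of the weak base (CH3)2NH.
Kb = 10^(−3.21) = 6.17 × 10^-4
Ka = Kw/Kb = 1.0×10^-14 / 6.17 × 10^-4 = 1.62 × 10^-11
From the ICE table, Ka = [H+]²/(0.215 − [H+]) = 1.62 × 10^-11.
Assume [H+] ≪ 0.215: [H+] ≈ √(1.62 × 10^-11 × 0.215) = 1.87 × 10^-6 M
([H+]/C₀ = 0.00087% < 5%, so the approximation holds.)
pH = −log[H+] = −log(1.87 × 10^-6) = 5.73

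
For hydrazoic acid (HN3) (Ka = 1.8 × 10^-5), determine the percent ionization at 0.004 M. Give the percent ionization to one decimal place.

HN3 ⇌ N3- + H+; let x = [H+] at equilibrium.
Ka = x²/(C₀ − x); solving the quadratic gives x = 2.59 × 10^-4 M.
% ionization = x/C₀ × 100% = 2.59 × 10^-4/0.004 × 100% = 6.5%

6.5%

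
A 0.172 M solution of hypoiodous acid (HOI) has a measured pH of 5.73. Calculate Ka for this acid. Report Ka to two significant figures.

Ka = 2.0 × 10^-11

[H+] = 10^(-5.73) = 1.86 × 10^-6 M
At equilibrium [HA] = 0.172 − 1.86 × 10^-6 = 1.72 × 10^-1 M
Ka = [H+][A-]/[HA] = (1.86 × 10^-6)² / 1.72 × 10^-1 = 2.0 × 10^-11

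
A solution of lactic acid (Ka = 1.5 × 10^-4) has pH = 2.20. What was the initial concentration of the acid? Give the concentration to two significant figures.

[H+] = 10^(-2.20) = 6.31 × 10^-3 M = x
Ka = x²/(C₀ − x) ⇒ C₀ = x + x²/Ka
C₀ = 6.31 × 10^-3 + (6.31 × 10^-3)²/(1.5 × 10^-4) = 2.72 × 10^-1 M

C₀ = 2.7 × 10^-1 M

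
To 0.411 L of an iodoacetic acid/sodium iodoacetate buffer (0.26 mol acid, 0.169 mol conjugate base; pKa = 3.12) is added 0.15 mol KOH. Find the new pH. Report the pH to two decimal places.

After neutralization: n(ICH2COOH) = 0.11 mol, n(ICH2COO-) = 0.319 mol.
pH = pKa + log([A⁻]/[HA]) = 3.12 + log(0.319/0.11) = 3.12 +0.462

pH = 3.58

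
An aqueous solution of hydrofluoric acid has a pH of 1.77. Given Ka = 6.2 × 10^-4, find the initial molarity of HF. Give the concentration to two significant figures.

[H+] = 10^(-1.77) = 1.70 × 10^-2 M = x
Ka = x²/(C₀ − x) ⇒ C₀ = x + x²/Ka
C₀ = 1.70 × 10^-2 + (1.70 × 10^-2)²/(6.2 × 10^-4) = 4.83 × 10^-1 M

C₀ = 4.8 × 10^-1 M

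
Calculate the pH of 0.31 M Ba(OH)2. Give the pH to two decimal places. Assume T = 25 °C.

pH = 13.79

Ba(OH)2 is a strong base (each formula unit releases 2 OH-); [OH-] = 0.62 M.
pOH = -log(0.62) = 0.21
pH = 14.00 - 0.21 = 13.79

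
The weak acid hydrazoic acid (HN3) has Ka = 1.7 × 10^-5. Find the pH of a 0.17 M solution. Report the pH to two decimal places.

HN3 ⇌ N3- + H+
Let x = [H+] at equilibrium. Ka = x²/(0.17 − x).
Neglecting x in the denominator: x = √(1.7 × 10^-5 × 0.17) = 1.70 × 10^-3 M
(x/C₀ = 1% < 5%, so the approximation holds.)
pH = −log(1.70 × 10^-3) = 2.77

pH = 2.77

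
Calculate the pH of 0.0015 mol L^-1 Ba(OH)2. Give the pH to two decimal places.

pH = 11.48

Ba(OH)2 is a strong base (each formula unit releases 2 OH-); [OH-] = 0.003 M.
pOH = -log(0.003) = 2.52
pH = 14.00 - 2.52 = 11.48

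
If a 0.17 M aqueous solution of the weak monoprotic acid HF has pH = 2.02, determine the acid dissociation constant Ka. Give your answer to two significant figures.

[H+] = 10^(-2.02) = 9.55 × 10^-3 M
At equilibrium [HA] = 0.17 − 9.55 × 10^-3 = 1.60 × 10^-1 M
Ka = [H+][A-]/[HA] = (9.55 × 10^-3)² / 1.60 × 10^-1 = 5.7 × 10^-4

Ka = 5.7 × 10^-4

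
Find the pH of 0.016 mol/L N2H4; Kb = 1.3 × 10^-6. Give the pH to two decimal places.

pH = 10.16

N2H4 + H2O ⇌ N2H5+ + OH-
Kb = [OH-]²/(0.016 − [OH-]) = 1.3 × 10^-6
Neglecting [OH-] in the denominator: [OH-] = √(1.3 × 10^-6 × 0.016) = 1.44 × 10^-4 M
Check: 0.9% ionized — well under 5%, approximation valid.
pOH = 3.84, so pH = 14.00 − pOH = 10.16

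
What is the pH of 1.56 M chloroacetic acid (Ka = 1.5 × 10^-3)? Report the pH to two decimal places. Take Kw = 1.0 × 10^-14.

pH = 1.32

ClCH2COOH ⇌ ClCH2COO- + H+
From the ICE table, Ka = [H+]²/(1.56 − [H+]) = 1.5 × 10^-3.
Neglecting [H+] in the denominator: [H+] = √(1.5 × 10^-3 × 1.56) = 4.84 × 10^-2 M
([H+]/C₀ = 3.1% < 5%, so the approximation holds.)
pH = −log(4.84 × 10^-2) = 1.32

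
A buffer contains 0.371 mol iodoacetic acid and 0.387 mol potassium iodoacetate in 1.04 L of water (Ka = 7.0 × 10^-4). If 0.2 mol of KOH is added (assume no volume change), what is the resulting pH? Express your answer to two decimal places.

After neutralization: n(ICH2COOH) = 0.171 mol, n(ICH2COO-) = 0.587 mol.
pKa = −log(7.0 × 10^-4) = 3.155
Henderson–Hasselbalch with mole ratio 0.587/0.171: pH = 3.155 + (+0.536)

pH = 3.69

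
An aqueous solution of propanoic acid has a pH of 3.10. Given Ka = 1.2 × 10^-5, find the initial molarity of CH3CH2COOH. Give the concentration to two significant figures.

C₀ = 5.3 × 10^-2 M

[H+] = 10^(-3.10) = 7.94 × 10^-4 M = x
Ka = x²/(C₀ − x) ⇒ C₀ = x + x²/Ka
C₀ = 7.94 × 10^-4 + (7.94 × 10^-4)²/(1.2 × 10^-5) = 5.33 × 10^-2 M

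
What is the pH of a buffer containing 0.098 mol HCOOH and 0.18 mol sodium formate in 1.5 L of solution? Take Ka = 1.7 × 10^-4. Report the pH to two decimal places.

pKa = −log(1.7 × 10^-4) = 3.770
Using pH = pKa + log([base]/[acid]) with [base]/[acid] = 0.18/0.098:
pH = 3.770 + (+0.264) = 4.03

pH = 4.03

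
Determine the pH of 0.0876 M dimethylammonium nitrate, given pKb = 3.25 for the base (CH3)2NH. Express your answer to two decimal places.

pH = 5.90

(CH3)2NH2+ is the conjugate acid of the weak base (CH3)2NH.
Kb = 10^(−3.25) = 5.62 × 10^-4
Ka = Kw/Kb = 1.0×10^-14 / 5.62 × 10^-4 = 1.78 × 10^-11
Ka = [H+]²/(0.0876 − [H+]) = 1.78 × 10^-11
Neglecting [H+] in the denominator: [H+] = √(1.78 × 10^-11 × 0.0876) = 1.25 × 10^-6 M
Check: 0.0014% ionized — well under 5%, approximation valid.
pH = −log(1.25 × 10^-6) = 5.90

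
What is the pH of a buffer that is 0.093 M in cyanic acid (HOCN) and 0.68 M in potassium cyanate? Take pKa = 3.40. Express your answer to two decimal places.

Henderson–Hasselbalch: pH = pKa + log([OCN-]/[HOCN]) = 3.40 + log(0.68/0.093)
pH = 3.40 + (+0.864) = 4.26

pH = 4.26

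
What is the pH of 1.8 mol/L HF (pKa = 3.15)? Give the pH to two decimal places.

HF ⇌ F- + H+
Ka = 10^(−3.15) = 7.08 × 10^-4
Ka = [H+]²/(1.8 − [H+]) = 7.08 × 10^-4
Since Ka ≪ C₀, [H+] ≈ √(Ka·C₀) = 3.57 × 10^-2 M.
([H+]/C₀ = 2% < 5%, so the approximation holds.)
pH = −log(3.57 × 10^-2) = 1.45

pH = 1.45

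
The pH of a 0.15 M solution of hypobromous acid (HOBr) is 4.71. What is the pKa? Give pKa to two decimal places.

[H+] = 10^(-4.71) = 1.95 × 10^-5 M
At equilibrium [HA] = 0.15 − 1.95 × 10^-5 = 1.50 × 10^-1 M
Ka = [H+][A-]/[HA] = (1.95 × 10^-5)² / 1.50 × 10^-1 = 2.53 × 10^-9
pKa = -log(2.53 × 10^-9) = 8.60

pKa = 8.60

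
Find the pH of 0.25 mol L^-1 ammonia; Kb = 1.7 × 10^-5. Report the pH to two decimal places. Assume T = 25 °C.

pH = 11.31

NH3 + H2O ⇌ NH4+ + OH-
Kb = [OH-]²/(0.25 − [OH-]) = 1.7 × 10^-5
Since Kb ≪ C₀, [OH-] ≈ √(Kb·C₀) = 2.06 × 10^-3 M.
pOH = 2.69, so pH = 14.00 − pOH = 11.31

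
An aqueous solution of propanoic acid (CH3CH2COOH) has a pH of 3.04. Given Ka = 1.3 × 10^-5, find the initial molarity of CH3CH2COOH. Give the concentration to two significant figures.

C₀ = 6.5 × 10^-2 M

[H+] = 10^(-3.04) = 9.12 × 10^-4 M = x
Ka = x²/(C₀ − x) ⇒ C₀ = x + x²/Ka
C₀ = 9.12 × 10^-4 + (9.12 × 10^-4)²/(1.3 × 10^-5) = 6.49 × 10^-2 M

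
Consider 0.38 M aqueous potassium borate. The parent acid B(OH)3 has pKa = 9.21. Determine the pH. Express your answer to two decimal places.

B(OH)4- is the conjugate base of the weak acid B(OH)3.
Ka = 10^(−9.21) = 6.17 × 10^-10
Kb = Kw/Ka = 1.0×10^-14 / 6.17 × 10^-10 = 1.62 × 10^-5
Kb = x²/(0.38 − x) = 1.62 × 10^-5
Since Kb ≪ C₀, x ≈ √(Kb·C₀) = 2.48 × 10^-3 M.
(x/C₀ = 0.65% < 5%, so the approximation holds.)
pOH = −log(2.48 × 10^-3) = 2.61; pH = 14.00 − 2.61 = 11.39

pH = 11.39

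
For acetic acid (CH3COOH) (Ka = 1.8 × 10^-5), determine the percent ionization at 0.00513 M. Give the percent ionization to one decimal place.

5.8%

CH3COOH ⇌ CH3COO- + H+; let x = [H+] at equilibrium.
Ka = x²/(C₀ − x); solving the quadratic gives x = 2.95 × 10^-4 M.
Fraction ionized = 2.95 × 10^-4 / 0.00513 = 0.0575 → 5.8%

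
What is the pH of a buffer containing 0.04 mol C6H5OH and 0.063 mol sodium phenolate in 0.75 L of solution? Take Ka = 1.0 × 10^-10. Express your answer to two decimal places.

pKa = −log(1.0 × 10^-10) = 10.000
Using pH = pKa + log([base]/[acid]) with [base]/[acid] = 0.063/0.04:
pH = 10.000 + (+0.197) = 10.20

pH = 10.20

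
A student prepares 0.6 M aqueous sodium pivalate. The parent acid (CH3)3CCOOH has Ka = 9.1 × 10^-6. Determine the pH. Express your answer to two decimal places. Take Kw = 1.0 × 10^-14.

pH = 9.41

(CH3)3CCOO- is the conjugate base of the weak acid (CH3)3CCOOH.
Kb = Kw/Ka = 1.0×10^-14 / 9.1 × 10^-6 = 1.10 × 10^-9
Kb = x²/(0.6 − x) = 1.10 × 10^-9
Assume x ≪ 0.6: x ≈ √(1.10 × 10^-9 × 0.6) = 2.57 × 10^-5 M
(x/C₀ = 0.0043% < 5%, so the approximation holds.)
pOH = −log(2.57 × 10^-5) = 4.59; pH = 14.00 − 4.59 = 9.41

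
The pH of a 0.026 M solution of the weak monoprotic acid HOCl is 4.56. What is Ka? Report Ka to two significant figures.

Ka = 2.9 × 10^-8

[H+] = 10^(-4.56) = 2.75 × 10^-5 M
At equilibrium [HA] = 0.026 − 2.75 × 10^-5 = 2.60 × 10^-2 M
Ka = [H+][A-]/[HA] = (2.75 × 10^-5)² / 2.60 × 10^-2 = 2.9 × 10^-8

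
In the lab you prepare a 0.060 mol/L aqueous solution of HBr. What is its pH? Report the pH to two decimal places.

pH = 1.22

HBr is a strong acid and dissociates completely, so [H+] = 0.060 M.
pH = -log(0.06) = 1.22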